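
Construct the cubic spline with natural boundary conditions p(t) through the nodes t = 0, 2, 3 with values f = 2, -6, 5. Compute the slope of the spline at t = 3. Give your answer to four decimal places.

13.5000

Put σ_i = p'' at the i-th knot. Here h = (2, 1) and Δ = (-4, 11), so the interior equations h_(i-1)·σ_(i-1) + 2(h_(i-1)+h_i)·σ_i + h_i·σ_(i+1) = 6(Δ_i − Δ_(i-1)) read
  2·σ_0 + 6·σ_1 + 1·σ_2 = 6(Δ_1 - Δ_0) = 90
Natural end conditions: σ_0 = σ_2 = 0.
Hence σ_0 = 0, σ_1 = 15, σ_2 = 0.
On [2, 3], p'(t) = b_1 + 2c_1·(t - 2) + 3d_1·(t - 2)² with b_1 = Δ_1 - h_1(2σ_1 + σ_2)/6 = 6, c_1 = σ_1/2 = 15/2, d_1 = (σ_2 - σ_1)/(6h_1) = -5/2. So p'(3) = 27/2.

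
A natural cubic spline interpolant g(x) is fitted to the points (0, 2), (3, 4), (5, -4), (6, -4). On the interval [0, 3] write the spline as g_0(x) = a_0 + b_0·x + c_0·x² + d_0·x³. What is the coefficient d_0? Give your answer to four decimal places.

Write σ_i for g''(x_i). With h_i = 3, 2, 1 and divided differences Δ_i = 2/3, -4, 0, the continuity of g' gives the tridiagonal system
  3·σ_0 + 10·σ_1 + 2·σ_2 = 6(Δ_1 - Δ_0) = -28
  2·σ_1 + 6·σ_2 + 1·σ_3 = 6(Δ_2 - Δ_1) = 24
Natural end conditions: σ_0 = σ_3 = 0.
Hence σ_0 = 0, σ_1 = -27/7, σ_2 = 37/7, σ_3 = 0.
On [0, 3], with g_0(x) = a_0 + b_0·x + c_0·x² + d_0·x³: c_0 = σ_0/2 = 0, d_0 = (σ_1 - σ_0)/(6h_0) = -3/14, b_0 = Δ_0 - h_0(2σ_0 + σ_1)/6 = 109/42.

-0.2143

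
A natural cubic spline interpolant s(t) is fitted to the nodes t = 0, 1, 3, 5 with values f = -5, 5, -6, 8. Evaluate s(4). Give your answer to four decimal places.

-2.6136

Let σ_i = s''(x_i). Step sizes h_i = 1, 2, 2; slopes of the chords Δ_i = (y_(i+1) - y_i)/h_i = 10, -11/2, 7.
  1·σ_0 + 6·σ_1 + 2·σ_2 = 6(Δ_1 - Δ_0) = -93
  2·σ_1 + 8·σ_2 + 2·σ_3 = 6(Δ_2 - Δ_1) = 75
Natural end conditions: σ_0 = σ_3 = 0.
Solving: σ_0 = 0, σ_1 = -447/22, σ_2 = 159/11, σ_3 = 0.
On [3, 5], s(t) = -6 - 29/11·(t - 3) + 159/22·(t - 3)² - 53/44·(t - 3)³.
With (t - 3) = 1: s(4) = -115/44.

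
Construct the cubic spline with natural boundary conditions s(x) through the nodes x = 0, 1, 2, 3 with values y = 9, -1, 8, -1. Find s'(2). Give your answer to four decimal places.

Write M_i for s''(x_i). With h_i = 1, 1, 1 and divided differences Δ_i = -10, 9, -9, the continuity of s' gives the tridiagonal system
  1·M_0 + 4·M_1 + 1·M_2 = 6(Δ_1 - Δ_0) = 114
  1·M_1 + 4·M_2 + 1·M_3 = 6(Δ_2 - Δ_1) = -108
Natural end conditions: M_0 = M_3 = 0.
Forward elimination and back-substitution give M_0 = 0, M_1 = 188/5, M_2 = -182/5, M_3 = 0.
On [2, 3], s'(x) = b_2 + 2c_2·(x - 2) + 3d_2·(x - 2)² with b_2 = Δ_2 - h_2(2M_2 + M_3)/6 = 47/15, c_2 = M_2/2 = -91/5, d_2 = (M_3 - M_2)/(6h_2) = 91/15. So s'(2) = 47/15.

3.1333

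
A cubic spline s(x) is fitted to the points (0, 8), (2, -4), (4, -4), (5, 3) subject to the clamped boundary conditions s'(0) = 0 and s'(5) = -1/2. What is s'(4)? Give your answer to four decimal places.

Put M_i = s'' at the i-th knot. Here h = (2, 2, 1) and Δ = (-6, 0, 7), so the interior equations h_(i-1)·M_(i-1) + 2(h_(i-1)+h_i)·M_i + h_i·M_(i+1) = 6(Δ_i − Δ_(i-1)) read
  2·M_0 + 8·M_1 + 2·M_2 = 6(Δ_1 - Δ_0) = 36
  2·M_1 + 6·M_2 + 1·M_3 = 6(Δ_2 - Δ_1) = 42
Clamped end conditions give two more equations: 2h_0·M_0 + h_0·M_1 = 6(Δ_0 - s'(0)) = -36 and h_2·M_2 + 2h_2·M_3 = 6(s'(5) - Δ_2) = -45.
Solving: M_0 = -263/23, M_1 = 112/23, M_2 = 229/23, M_3 = -632/23.
On [4, 5], s'(x) = b_2 + 2c_2·(x - 4) + 3d_2·(x - 4)² with b_2 = Δ_2 - h_2(2M_2 + M_3)/6 = 190/23, c_2 = M_2/2 = 229/46, d_2 = (M_3 - M_2)/(6h_2) = -287/46. So s'(4) = 190/23.

8.2609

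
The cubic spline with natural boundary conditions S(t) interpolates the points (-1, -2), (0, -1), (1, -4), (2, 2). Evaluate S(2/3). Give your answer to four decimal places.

-3.4938

Write M_i for S''(x_i). With h_i = 1, 1, 1 and divided differences Δ_i = 1, -3, 6, the continuity of S' gives the tridiagonal system
  1·M_0 + 4·M_1 + 1·M_2 = 6(Δ_1 - Δ_0) = -24
  1·M_1 + 4·M_2 + 1·M_3 = 6(Δ_2 - Δ_1) = 54
Natural end conditions: M_0 = M_3 = 0.
Hence M_0 = 0, M_1 = -10, M_2 = 16, M_3 = 0.
On [0, 1], S(t) = -1 - 7/3·t - 5·t² + 13/3·t³.
With t = 2/3: S(2/3) = -283/81.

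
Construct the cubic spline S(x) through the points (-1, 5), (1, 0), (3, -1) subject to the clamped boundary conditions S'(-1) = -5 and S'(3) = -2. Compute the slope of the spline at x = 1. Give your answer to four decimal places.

Put M_i = S'' at the i-th knot. Here h = (2, 2) and Δ = (-5/2, -1/2), so the interior equations h_(i-1)·M_(i-1) + 2(h_(i-1)+h_i)·M_i + h_i·M_(i+1) = 6(Δ_i − Δ_(i-1)) read
  2·M_0 + 8·M_1 + 2·M_2 = 6(Δ_1 - Δ_0) = 12
Clamped end conditions give two more equations: 2h_0·M_0 + h_0·M_1 = 6(Δ_0 - S'(-1)) = 15 and h_1·M_1 + 2h_1·M_2 = 6(S'(3) - Δ_1) = -9.
Solving: M_0 = 3, M_1 = 3/2, M_2 = -3.
On [1, 3], S'(x) = b_1 + 2c_1·(x - 1) + 3d_1·(x - 1)² with b_1 = Δ_1 - h_1(2M_1 + M_2)/6 = -1/2, c_1 = M_1/2 = 3/4, d_1 = (M_2 - M_1)/(6h_1) = -3/8. So S'(1) = -1/2.

-0.5000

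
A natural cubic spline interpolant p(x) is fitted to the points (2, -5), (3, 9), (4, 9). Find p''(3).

With σ_i denoting the second derivative at x_i, h_i = 1, 1, and Δ_i = (y_(i+1) − y_i)/h_i = 14, 0:
  1·σ_0 + 4·σ_1 + 1·σ_2 = 6(Δ_1 - Δ_0) = -84
Natural end conditions: σ_0 = σ_2 = 0.
Forward elimination and back-substitution give σ_0 = 0, σ_1 = -21, σ_2 = 0.

-21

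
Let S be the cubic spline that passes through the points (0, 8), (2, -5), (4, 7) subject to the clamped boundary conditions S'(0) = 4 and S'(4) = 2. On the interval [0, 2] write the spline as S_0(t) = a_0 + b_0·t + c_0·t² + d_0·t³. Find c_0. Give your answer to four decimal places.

Let m_i = S''(x_i). Step sizes h_i = 2, 2; slopes of the chords Δ_i = (y_(i+1) - y_i)/h_i = -13/2, 6.
  2·m_0 + 8·m_1 + 2·m_2 = 6(Δ_1 - Δ_0) = 75
Clamped end conditions give two more equations: 2h_0·m_0 + h_0·m_1 = 6(Δ_0 - S'(0)) = -63 and h_1·m_1 + 2h_1·m_2 = 6(S'(4) - Δ_1) = -24.
Hence m_0 = -205/8, m_1 = 79/4, m_2 = -127/8.
On [0, 2], with S_0(t) = a_0 + b_0·t + c_0·t² + d_0·t³: c_0 = m_0/2 = -205/16, d_0 = (m_1 - m_0)/(6h_0) = 121/32, b_0 = Δ_0 - h_0(2m_0 + m_1)/6 = 4.

-12.8125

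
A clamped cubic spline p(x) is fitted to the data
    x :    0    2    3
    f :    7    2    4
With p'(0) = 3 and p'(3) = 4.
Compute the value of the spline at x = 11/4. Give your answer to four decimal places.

3.0742

Write M_i for p''(x_i). With h_i = 2, 1 and divided differences Δ_i = -5/2, 2, the continuity of p' gives the tridiagonal system
  2·M_0 + 6·M_1 + 1·M_2 = 6(Δ_1 - Δ_0) = 27
Clamped end conditions give two more equations: 2h_0·M_0 + h_0·M_1 = 6(Δ_0 - p'(0)) = -33 and h_1·M_1 + 2h_1·M_2 = 6(p'(3) - Δ_1) = 12.
Forward elimination and back-substitution give M_0 = -149/12, M_1 = 25/3, M_2 = 11/6.
On [2, 3], p(x) = 2 - 13/12·(x - 2) + 25/6·(x - 2)² - 13/12·(x - 2)³.
With (x - 2) = 3/4: p(11/4) = 787/256.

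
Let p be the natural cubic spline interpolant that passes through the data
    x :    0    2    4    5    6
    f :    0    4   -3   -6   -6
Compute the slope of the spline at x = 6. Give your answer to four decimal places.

Let M_i = p''(x_i). Step sizes h_i = 2, 2, 1, 1; slopes of the chords Δ_i = (y_(i+1) - y_i)/h_i = 2, -7/2, -3, 0.
  2·M_0 + 8·M_1 + 2·M_2 = 6(Δ_1 - Δ_0) = -33
  2·M_1 + 6·M_2 + 1·M_3 = 6(Δ_2 - Δ_1) = 3
  1·M_2 + 4·M_3 + 1·M_4 = 6(Δ_3 - Δ_2) = 18
Natural end conditions: M_0 = M_4 = 0.
Hence M_0 = 0, M_1 = -249/56, M_2 = 9/7, M_3 = 117/28, M_4 = 0.
On [5, 6], p'(x) = b_3 + 2c_3·(x - 5) + 3d_3·(x - 5)² with b_3 = Δ_3 - h_3(2M_3 + M_4)/6 = -39/28, c_3 = M_3/2 = 117/56, d_3 = (M_4 - M_3)/(6h_3) = -39/56. So p'(6) = 39/56.

0.6964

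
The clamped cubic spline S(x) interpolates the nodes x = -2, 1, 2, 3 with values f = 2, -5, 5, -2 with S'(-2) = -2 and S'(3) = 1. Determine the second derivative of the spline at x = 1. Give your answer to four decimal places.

Put m_i = S'' at the i-th knot. Here h = (3, 1, 1) and Δ = (-7/3, 10, -7), so the interior equations h_(i-1)·m_(i-1) + 2(h_(i-1)+h_i)·m_i + h_i·m_(i+1) = 6(Δ_i − Δ_(i-1)) read
  3·m_0 + 8·m_1 + 1·m_2 = 6(Δ_1 - Δ_0) = 74
  1·m_1 + 4·m_2 + 1·m_3 = 6(Δ_2 - Δ_1) = -102
Clamped end conditions give two more equations: 2h_0·m_0 + h_0·m_1 = 6(Δ_0 - S'(-2)) = -2 and h_2·m_2 + 2h_2·m_3 = 6(S'(3) - Δ_2) = 48.
Forward elimination and back-substitution give m_0 = -806/87, m_1 = 518/29, m_2 = -1192/29, m_3 = 1292/29.

17.8621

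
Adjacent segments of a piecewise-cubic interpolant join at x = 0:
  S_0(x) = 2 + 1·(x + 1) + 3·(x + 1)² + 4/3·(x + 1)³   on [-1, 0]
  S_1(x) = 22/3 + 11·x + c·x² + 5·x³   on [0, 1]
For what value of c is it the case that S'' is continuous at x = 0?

S_0''(x) = 6 + 8·(x + 1), so S_0''(0) = 14. On the right, S_1''(0) = 2c, so c = 7.

7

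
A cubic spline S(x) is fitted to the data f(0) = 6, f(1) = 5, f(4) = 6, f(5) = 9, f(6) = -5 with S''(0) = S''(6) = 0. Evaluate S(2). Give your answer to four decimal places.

3.4057

Let m_i = S''(x_i). Step sizes h_i = 1, 3, 1, 1; slopes of the chords Δ_i = (y_(i+1) - y_i)/h_i = -1, 1/3, 3, -14.
  1·m_0 + 8·m_1 + 3·m_2 = 6(Δ_1 - Δ_0) = 8
  3·m_1 + 8·m_2 + 1·m_3 = 6(Δ_2 - Δ_1) = 16
  1·m_2 + 4·m_3 + 1·m_4 = 6(Δ_3 - Δ_2) = -102
Natural end conditions: m_0 = m_4 = 0.
Solving the tridiagonal system: m_0 = 0, m_1 = -125/106, m_2 = 308/53, m_3 = -2857/106, m_4 = 0.
On [1, 4], S(x) = 5 - 443/318·(x - 1) - 125/212·(x - 1)² + 247/636·(x - 1)³.
With (x - 1) = 1: S(2) = 361/106.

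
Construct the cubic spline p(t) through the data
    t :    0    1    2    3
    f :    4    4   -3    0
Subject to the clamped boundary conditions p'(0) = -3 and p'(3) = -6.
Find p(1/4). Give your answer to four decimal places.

With m_i denoting the second derivative at x_i, h_i = 1, 1, 1, and Δ_i = (y_(i+1) − y_i)/h_i = 0, -7, 3:
  1·m_0 + 4·m_1 + 1·m_2 = 6(Δ_1 - Δ_0) = -42
  1·m_1 + 4·m_2 + 1·m_3 = 6(Δ_2 - Δ_1) = 60
Clamped end conditions give two more equations: 2h_0·m_0 + h_0·m_1 = 6(Δ_0 - p'(0)) = 18 and h_2·m_2 + 2h_2·m_3 = 6(p'(3) - Δ_2) = -54.
Solving the tridiagonal system: m_0 = 104/5, m_1 = -118/5, m_2 = 158/5, m_3 = -214/5.
On [0, 1], p(t) = 4 - 3·t + 52/5·t² - 37/5·t³.
With t = 1/4: p(1/4) = 1211/320.

3.7844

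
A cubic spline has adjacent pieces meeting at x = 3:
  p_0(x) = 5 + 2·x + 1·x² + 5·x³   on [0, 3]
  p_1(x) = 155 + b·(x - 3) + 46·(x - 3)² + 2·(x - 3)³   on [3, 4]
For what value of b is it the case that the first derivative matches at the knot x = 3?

p_0'(x) = 2 + 2·x + 15·x², so p_0'(3) = 143. On the right, p_1'(3) = b, so b = 143.

143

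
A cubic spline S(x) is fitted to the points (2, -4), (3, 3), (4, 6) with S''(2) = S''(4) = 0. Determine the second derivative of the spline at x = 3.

Write M_i for S''(x_i). With h_i = 1, 1 and divided differences Δ_i = 7, 3, the continuity of S' gives the tridiagonal system
  1·M_0 + 4·M_1 + 1·M_2 = 6(Δ_1 - Δ_0) = -24
Natural end conditions: M_0 = M_2 = 0.
Solving the tridiagonal system: M_0 = 0, M_1 = -6, M_2 = 0.

-6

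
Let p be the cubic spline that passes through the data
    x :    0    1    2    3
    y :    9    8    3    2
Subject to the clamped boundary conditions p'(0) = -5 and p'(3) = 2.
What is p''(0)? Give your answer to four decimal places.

With M_i denoting the second derivative at x_i, h_i = 1, 1, 1, and Δ_i = (y_(i+1) − y_i)/h_i = -1, -5, -1:
  1·M_0 + 4·M_1 + 1·M_2 = 6(Δ_1 - Δ_0) = -24
  1·M_1 + 4·M_2 + 1·M_3 = 6(Δ_2 - Δ_1) = 24
Clamped end conditions give two more equations: 2h_0·M_0 + h_0·M_1 = 6(Δ_0 - p'(0)) = 24 and h_2·M_2 + 2h_2·M_3 = 6(p'(3) - Δ_2) = 18.
Solving: M_0 = 274/15, M_1 = -188/15, M_2 = 118/15, M_3 = 76/15.

18.2667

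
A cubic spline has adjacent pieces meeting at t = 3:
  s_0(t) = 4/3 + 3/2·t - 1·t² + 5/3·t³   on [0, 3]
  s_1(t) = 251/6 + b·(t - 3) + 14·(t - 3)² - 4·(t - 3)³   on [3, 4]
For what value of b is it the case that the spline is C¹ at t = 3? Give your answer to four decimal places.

s_0'(t) = 3/2 - 2·t + 5·t², so s_0'(3) = 81/2. On the right, s_1'(3) = b, so b = 81/2.

40.5000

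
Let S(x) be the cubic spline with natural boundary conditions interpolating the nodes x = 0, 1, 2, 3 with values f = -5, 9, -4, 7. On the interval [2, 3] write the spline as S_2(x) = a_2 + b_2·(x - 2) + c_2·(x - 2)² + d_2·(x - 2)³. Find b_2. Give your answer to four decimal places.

-5.4000

Put m_i = S'' at the i-th knot. Here h = (1, 1, 1) and Δ = (14, -13, 11), so the interior equations h_(i-1)·m_(i-1) + 2(h_(i-1)+h_i)·m_i + h_i·m_(i+1) = 6(Δ_i − Δ_(i-1)) read
  1·m_0 + 4·m_1 + 1·m_2 = 6(Δ_1 - Δ_0) = -162
  1·m_1 + 4·m_2 + 1·m_3 = 6(Δ_2 - Δ_1) = 144
Natural end conditions: m_0 = m_3 = 0.
Solving: m_0 = 0, m_1 = -264/5, m_2 = 246/5, m_3 = 0.
On [2, 3], with S_2(x) = a_2 + b_2·(x - 2) + c_2·(x - 2)² + d_2·(x - 2)³: c_2 = m_2/2 = 123/5, d_2 = (m_3 - m_2)/(6h_2) = -41/5, b_2 = Δ_2 - h_2(2m_2 + m_3)/6 = -27/5.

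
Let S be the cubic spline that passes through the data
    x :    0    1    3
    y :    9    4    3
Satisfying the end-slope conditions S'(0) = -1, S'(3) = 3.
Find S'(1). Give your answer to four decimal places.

Write m_i for S''(x_i). With h_i = 1, 2 and divided differences Δ_i = -5, -1/2, the continuity of S' gives the tridiagonal system
  1·m_0 + 6·m_1 + 2·m_2 = 6(Δ_1 - Δ_0) = 27
Clamped end conditions give two more equations: 2h_0·m_0 + h_0·m_1 = 6(Δ_0 - S'(0)) = -24 and h_1·m_1 + 2h_1·m_2 = 6(S'(3) - Δ_1) = 21.
Solving the tridiagonal system: m_0 = -91/6, m_1 = 19/3, m_2 = 25/12.
On [1, 3], S'(x) = b_1 + 2c_1·(x - 1) + 3d_1·(x - 1)² with b_1 = Δ_1 - h_1(2m_1 + m_2)/6 = -65/12, c_1 = m_1/2 = 19/6, d_1 = (m_2 - m_1)/(6h_1) = -17/48. So S'(1) = -65/12.

-5.4167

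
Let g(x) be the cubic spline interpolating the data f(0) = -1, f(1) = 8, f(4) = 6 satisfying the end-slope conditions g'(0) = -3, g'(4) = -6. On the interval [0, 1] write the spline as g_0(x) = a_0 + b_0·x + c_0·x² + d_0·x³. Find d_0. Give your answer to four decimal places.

Write M_i for g''(x_i). With h_i = 1, 3 and divided differences Δ_i = 9, -2/3, the continuity of g' gives the tridiagonal system
  1·M_0 + 8·M_1 + 3·M_2 = 6(Δ_1 - Δ_0) = -58
Clamped end conditions give two more equations: 2h_0·M_0 + h_0·M_1 = 6(Δ_0 - g'(0)) = 72 and h_1·M_1 + 2h_1·M_2 = 6(g'(4) - Δ_1) = -32.
Hence M_0 = 85/2, M_1 = -13, M_2 = 7/6.
On [0, 1], with g_0(x) = a_0 + b_0·x + c_0·x² + d_0·x³: c_0 = M_0/2 = 85/4, d_0 = (M_1 - M_0)/(6h_0) = -37/4, b_0 = Δ_0 - h_0(2M_0 + M_1)/6 = -3.

-9.2500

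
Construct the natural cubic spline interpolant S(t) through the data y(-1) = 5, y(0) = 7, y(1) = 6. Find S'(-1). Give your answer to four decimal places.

Put σ_i = S'' at the i-th knot. Here h = (1, 1) and Δ = (2, -1), so the interior equations h_(i-1)·σ_(i-1) + 2(h_(i-1)+h_i)·σ_i + h_i·σ_(i+1) = 6(Δ_i − Δ_(i-1)) read
  1·σ_0 + 4·σ_1 + 1·σ_2 = 6(Δ_1 - Δ_0) = -18
Natural end conditions: σ_0 = σ_2 = 0.
Solving the tridiagonal system: σ_0 = 0, σ_1 = -9/2, σ_2 = 0.
On [-1, 0], S'(t) = b_0 + 2c_0·(t + 1) + 3d_0·(t + 1)² with b_0 = Δ_0 - h_0(2σ_0 + σ_1)/6 = 11/4, c_0 = σ_0/2 = 0, d_0 = (σ_1 - σ_0)/(6h_0) = -3/4. So S'(-1) = 11/4.

2.7500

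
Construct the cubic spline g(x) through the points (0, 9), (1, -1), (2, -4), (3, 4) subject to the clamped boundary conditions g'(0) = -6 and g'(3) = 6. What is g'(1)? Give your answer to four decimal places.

-9.4000

Let M_i = g''(x_i). Step sizes h_i = 1, 1, 1; slopes of the chords Δ_i = (y_(i+1) - y_i)/h_i = -10, -3, 8.
  1·M_0 + 4·M_1 + 1·M_2 = 6(Δ_1 - Δ_0) = 42
  1·M_1 + 4·M_2 + 1·M_3 = 6(Δ_2 - Δ_1) = 66
Clamped end conditions give two more equations: 2h_0·M_0 + h_0·M_1 = 6(Δ_0 - g'(0)) = -24 and h_2·M_2 + 2h_2·M_3 = 6(g'(3) - Δ_2) = -12.
Hence M_0 = -86/5, M_1 = 52/5, M_2 = 88/5, M_3 = -74/5.
On [1, 2], g'(x) = b_1 + 2c_1·(x - 1) + 3d_1·(x - 1)² with b_1 = Δ_1 - h_1(2M_1 + M_2)/6 = -47/5, c_1 = M_1/2 = 26/5, d_1 = (M_2 - M_1)/(6h_1) = 6/5. So g'(1) = -47/5.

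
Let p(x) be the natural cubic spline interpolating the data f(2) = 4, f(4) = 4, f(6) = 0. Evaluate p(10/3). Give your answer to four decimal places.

With M_i denoting the second derivative at x_i, h_i = 2, 2, and Δ_i = (y_(i+1) − y_i)/h_i = 0, -2:
  2·M_0 + 8·M_1 + 2·M_2 = 6(Δ_1 - Δ_0) = -12
Natural end conditions: M_0 = M_2 = 0.
Forward elimination and back-substitution give M_0 = 0, M_1 = -3/2, M_2 = 0.
On [2, 4], p(x) = 4 + 1/2·(x - 2) + 0·(x - 2)² - 1/8·(x - 2)³.
With (x - 2) = 4/3: p(10/3) = 118/27.

4.3704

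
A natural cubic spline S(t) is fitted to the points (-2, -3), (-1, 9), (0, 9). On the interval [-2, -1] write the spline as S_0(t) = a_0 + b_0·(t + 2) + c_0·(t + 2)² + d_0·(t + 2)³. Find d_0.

Write M_i for S''(x_i). With h_i = 1, 1 and divided differences Δ_i = 12, 0, the continuity of S' gives the tridiagonal system
  1·M_0 + 4·M_1 + 1·M_2 = 6(Δ_1 - Δ_0) = -72
Natural end conditions: M_0 = M_2 = 0.
Hence M_0 = 0, M_1 = -18, M_2 = 0.
On [-2, -1], with S_0(t) = a_0 + b_0·(t + 2) + c_0·(t + 2)² + d_0·(t + 2)³: c_0 = M_0/2 = 0, d_0 = (M_1 - M_0)/(6h_0) = -3, b_0 = Δ_0 - h_0(2M_0 + M_1)/6 = 15.

-3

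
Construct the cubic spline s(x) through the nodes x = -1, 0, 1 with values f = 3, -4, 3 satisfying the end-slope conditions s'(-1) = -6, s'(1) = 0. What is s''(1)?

-39

With M_i denoting the second derivative at x_i, h_i = 1, 1, and Δ_i = (y_(i+1) − y_i)/h_i = -7, 7:
  1·M_0 + 4·M_1 + 1·M_2 = 6(Δ_1 - Δ_0) = 84
Clamped end conditions give two more equations: 2h_0·M_0 + h_0·M_1 = 6(Δ_0 - s'(-1)) = -6 and h_1·M_1 + 2h_1·M_2 = 6(s'(1) - Δ_1) = -42.
Hence M_0 = -21, M_1 = 36, M_2 = -39.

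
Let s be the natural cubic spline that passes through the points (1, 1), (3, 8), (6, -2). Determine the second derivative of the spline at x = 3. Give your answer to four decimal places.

Put M_i = s'' at the i-th knot. Here h = (2, 3) and Δ = (7/2, -10/3), so the interior equations h_(i-1)·M_(i-1) + 2(h_(i-1)+h_i)·M_i + h_i·M_(i+1) = 6(Δ_i − Δ_(i-1)) read
  2·M_0 + 10·M_1 + 3·M_2 = 6(Δ_1 - Δ_0) = -41
Natural end conditions: M_0 = M_2 = 0.
Forward elimination and back-substitution give M_0 = 0, M_1 = -41/10, M_2 = 0.

-4.1000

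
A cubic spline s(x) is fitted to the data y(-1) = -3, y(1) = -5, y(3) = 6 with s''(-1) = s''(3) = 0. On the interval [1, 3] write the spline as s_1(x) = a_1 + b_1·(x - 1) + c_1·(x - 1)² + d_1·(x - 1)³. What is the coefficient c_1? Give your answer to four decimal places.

Put M_i = s'' at the i-th knot. Here h = (2, 2) and Δ = (-1, 11/2), so the interior equations h_(i-1)·M_(i-1) + 2(h_(i-1)+h_i)·M_i + h_i·M_(i+1) = 6(Δ_i − Δ_(i-1)) read
  2·M_0 + 8·M_1 + 2·M_2 = 6(Δ_1 - Δ_0) = 39
Natural end conditions: M_0 = M_2 = 0.
Hence M_0 = 0, M_1 = 39/8, M_2 = 0.
On [1, 3], with s_1(x) = a_1 + b_1·(x - 1) + c_1·(x - 1)² + d_1·(x - 1)³: c_1 = M_1/2 = 39/16, d_1 = (M_2 - M_1)/(6h_1) = -13/32, b_1 = Δ_1 - h_1(2M_1 + M_2)/6 = 9/4.

2.4375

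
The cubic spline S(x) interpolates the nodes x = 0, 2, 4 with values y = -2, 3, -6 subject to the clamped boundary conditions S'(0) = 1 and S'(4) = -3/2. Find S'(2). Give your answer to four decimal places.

Write M_i for S''(x_i). With h_i = 2, 2 and divided differences Δ_i = 5/2, -9/2, the continuity of S' gives the tridiagonal system
  2·M_0 + 8·M_1 + 2·M_2 = 6(Δ_1 - Δ_0) = -42
Clamped end conditions give two more equations: 2h_0·M_0 + h_0·M_1 = 6(Δ_0 - S'(0)) = 9 and h_1·M_1 + 2h_1·M_2 = 6(S'(4) - Δ_1) = 18.
Solving: M_0 = 55/8, M_1 = -37/4, M_2 = 73/8.
On [2, 4], S'(x) = b_1 + 2c_1·(x - 2) + 3d_1·(x - 2)² with b_1 = Δ_1 - h_1(2M_1 + M_2)/6 = -11/8, c_1 = M_1/2 = -37/8, d_1 = (M_2 - M_1)/(6h_1) = 49/32. So S'(2) = -11/8.

-1.3750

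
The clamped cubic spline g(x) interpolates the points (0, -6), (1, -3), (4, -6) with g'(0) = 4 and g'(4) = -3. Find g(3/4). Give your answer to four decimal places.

Write σ_i for g''(x_i). With h_i = 1, 3 and divided differences Δ_i = 3, -1, the continuity of g' gives the tridiagonal system
  1·σ_0 + 8·σ_1 + 3·σ_2 = 6(Δ_1 - Δ_0) = -24
Clamped end conditions give two more equations: 2h_0·σ_0 + h_0·σ_1 = 6(Δ_0 - g'(0)) = -6 and h_1·σ_1 + 2h_1·σ_2 = 6(g'(4) - Δ_1) = -12.
Forward elimination and back-substitution give σ_0 = -7/4, σ_1 = -5/2, σ_2 = -3/4.
On [0, 1], g(x) = -6 + 4·x - 7/8·x² - 1/8·x³.
With x = 3/4: g(3/4) = -1815/512.

-3.5449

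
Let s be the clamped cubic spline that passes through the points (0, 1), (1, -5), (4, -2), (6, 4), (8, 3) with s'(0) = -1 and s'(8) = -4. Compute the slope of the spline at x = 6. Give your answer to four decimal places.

1.8646

Put M_i = s'' at the i-th knot. Here h = (1, 3, 2, 2) and Δ = (-6, 1, 3, -1/2), so the interior equations h_(i-1)·M_(i-1) + 2(h_(i-1)+h_i)·M_i + h_i·M_(i+1) = 6(Δ_i − Δ_(i-1)) read
  1·M_0 + 8·M_1 + 3·M_2 = 6(Δ_1 - Δ_0) = 42
  3·M_1 + 10·M_2 + 2·M_3 = 6(Δ_2 - Δ_1) = 12
  2·M_2 + 8·M_3 + 2·M_4 = 6(Δ_3 - Δ_2) = -21
Clamped end conditions give two more equations: 2h_0·M_0 + h_0·M_1 = 6(Δ_0 - s'(0)) = -30 and h_3·M_3 + 2h_3·M_4 = 6(s'(8) - Δ_3) = -21.
Forward elimination and back-substitution give M_0 = -1823/96, M_1 = 383/48, M_2 = -91/96, M_3 = -59/48, M_4 = -445/96.
On [6, 8], s'(x) = b_3 + 2c_3·(x - 6) + 3d_3·(x - 6)² with b_3 = Δ_3 - h_3(2M_3 + M_4)/6 = 179/96, c_3 = M_3/2 = -59/96, d_3 = (M_4 - M_3)/(6h_3) = -109/384. So s'(6) = 179/96.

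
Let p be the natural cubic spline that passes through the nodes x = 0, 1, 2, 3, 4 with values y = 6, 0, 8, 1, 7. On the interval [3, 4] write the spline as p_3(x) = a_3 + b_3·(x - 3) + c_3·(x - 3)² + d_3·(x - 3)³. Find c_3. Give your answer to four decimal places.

With M_i denoting the second derivative at x_i, h_i = 1, 1, 1, 1, and Δ_i = (y_(i+1) − y_i)/h_i = -6, 8, -7, 6:
  1·M_0 + 4·M_1 + 1·M_2 = 6(Δ_1 - Δ_0) = 84
  1·M_1 + 4·M_2 + 1·M_3 = 6(Δ_2 - Δ_1) = -90
  1·M_2 + 4·M_3 + 1·M_4 = 6(Δ_3 - Δ_2) = 78
Natural end conditions: M_0 = M_4 = 0.
Solving the tridiagonal system: M_0 = 0, M_1 = 849/28, M_2 = -261/7, M_3 = 807/28, M_4 = 0.
On [3, 4], with p_3(x) = a_3 + b_3·(x - 3) + c_3·(x - 3)² + d_3·(x - 3)³: c_3 = M_3/2 = 807/56, d_3 = (M_4 - M_3)/(6h_3) = -269/56, b_3 = Δ_3 - h_3(2M_3 + M_4)/6 = -101/28.

14.4107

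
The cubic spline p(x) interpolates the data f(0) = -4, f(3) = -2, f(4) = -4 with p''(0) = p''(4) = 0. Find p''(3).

With M_i denoting the second derivative at x_i, h_i = 3, 1, and Δ_i = (y_(i+1) − y_i)/h_i = 2/3, -2:
  3·M_0 + 8·M_1 + 1·M_2 = 6(Δ_1 - Δ_0) = -16
Natural end conditions: M_0 = M_2 = 0.
Hence M_0 = 0, M_1 = -2, M_2 = 0.

-2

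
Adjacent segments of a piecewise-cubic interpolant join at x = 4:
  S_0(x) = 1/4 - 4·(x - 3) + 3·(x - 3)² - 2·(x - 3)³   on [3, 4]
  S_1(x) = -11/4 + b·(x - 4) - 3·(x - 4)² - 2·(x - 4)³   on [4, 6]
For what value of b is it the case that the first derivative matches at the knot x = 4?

-4

S_0'(x) = -4 + 6·(x - 3) - 6·(x - 3)², so S_0'(4) = -4. On the right, S_1'(4) = b, so b = -4.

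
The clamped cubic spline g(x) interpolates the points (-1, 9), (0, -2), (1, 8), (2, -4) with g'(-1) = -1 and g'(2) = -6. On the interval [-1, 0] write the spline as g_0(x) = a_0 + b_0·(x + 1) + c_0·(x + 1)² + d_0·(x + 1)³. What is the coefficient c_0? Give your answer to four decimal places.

-30.4667

Let M_i = g''(x_i). Step sizes h_i = 1, 1, 1; slopes of the chords Δ_i = (y_(i+1) - y_i)/h_i = -11, 10, -12.
  1·M_0 + 4·M_1 + 1·M_2 = 6(Δ_1 - Δ_0) = 126
  1·M_1 + 4·M_2 + 1·M_3 = 6(Δ_2 - Δ_1) = -132
Clamped end conditions give two more equations: 2h_0·M_0 + h_0·M_1 = 6(Δ_0 - g'(-1)) = -60 and h_2·M_2 + 2h_2·M_3 = 6(g'(2) - Δ_2) = 36.
Hence M_0 = -914/15, M_1 = 928/15, M_2 = -908/15, M_3 = 724/15.
On [-1, 0], with g_0(x) = a_0 + b_0·(x + 1) + c_0·(x + 1)² + d_0·(x + 1)³: c_0 = M_0/2 = -457/15, d_0 = (M_1 - M_0)/(6h_0) = 307/15, b_0 = Δ_0 - h_0(2M_0 + M_1)/6 = -1.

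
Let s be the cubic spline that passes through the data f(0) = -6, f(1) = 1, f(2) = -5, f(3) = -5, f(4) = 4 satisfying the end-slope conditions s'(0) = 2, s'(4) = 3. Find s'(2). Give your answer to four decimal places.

Let σ_i = s''(x_i). Step sizes h_i = 1, 1, 1, 1; slopes of the chords Δ_i = (y_(i+1) - y_i)/h_i = 7, -6, 0, 9.
  1·σ_0 + 4·σ_1 + 1·σ_2 = 6(Δ_1 - Δ_0) = -78
  1·σ_1 + 4·σ_2 + 1·σ_3 = 6(Δ_2 - Δ_1) = 36
  1·σ_2 + 4·σ_3 + 1·σ_4 = 6(Δ_3 - Δ_2) = 54
Clamped end conditions give two more equations: 2h_0·σ_0 + h_0·σ_1 = 6(Δ_0 - s'(0)) = 30 and h_3·σ_3 + 2h_3·σ_4 = 6(s'(4) - Δ_3) = -36.
Solving the tridiagonal system: σ_0 = 841/28, σ_1 = -421/14, σ_2 = 49/4, σ_3 = 239/14, σ_4 = -743/28.
On [2, 3], s'(t) = b_2 + 2c_2·(t - 2) + 3d_2·(t - 2)² with b_2 = Δ_2 - h_2(2σ_2 + σ_3)/6 = -97/14, c_2 = σ_2/2 = 49/8, d_2 = (σ_3 - σ_2)/(6h_2) = 45/56. So s'(2) = -97/14.

-6.9286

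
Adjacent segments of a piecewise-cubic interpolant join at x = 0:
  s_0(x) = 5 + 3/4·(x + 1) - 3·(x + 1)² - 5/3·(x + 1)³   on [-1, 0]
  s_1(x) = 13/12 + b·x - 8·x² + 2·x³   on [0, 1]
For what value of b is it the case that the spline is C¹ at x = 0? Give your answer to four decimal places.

-10.2500

s_0'(x) = 3/4 - 6·(x + 1) - 5·(x + 1)², so s_0'(0) = -41/4. On the right, s_1'(0) = b, so b = -41/4.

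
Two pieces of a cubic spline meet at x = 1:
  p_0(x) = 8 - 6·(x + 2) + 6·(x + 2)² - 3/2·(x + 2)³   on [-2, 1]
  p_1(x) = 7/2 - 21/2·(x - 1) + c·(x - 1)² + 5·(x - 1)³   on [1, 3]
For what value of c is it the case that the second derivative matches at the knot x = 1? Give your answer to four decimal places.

-7.5000

p_0''(x) = 12 - 9·(x + 2), so p_0''(1) = -15. On the right, p_1''(1) = 2c, so c = -15/2.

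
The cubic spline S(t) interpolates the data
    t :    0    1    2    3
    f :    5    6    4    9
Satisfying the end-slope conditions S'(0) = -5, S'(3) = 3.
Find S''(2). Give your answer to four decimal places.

Let σ_i = S''(x_i). Step sizes h_i = 1, 1, 1; slopes of the chords Δ_i = (y_(i+1) - y_i)/h_i = 1, -2, 5.
  1·σ_0 + 4·σ_1 + 1·σ_2 = 6(Δ_1 - Δ_0) = -18
  1·σ_1 + 4·σ_2 + 1·σ_3 = 6(Δ_2 - Δ_1) = 42
Clamped end conditions give two more equations: 2h_0·σ_0 + h_0·σ_1 = 6(Δ_0 - S'(0)) = 36 and h_2·σ_2 + 2h_2·σ_3 = 6(S'(3) - Δ_2) = -12.
Solving: σ_0 = 386/15, σ_1 = -232/15, σ_2 = 272/15, σ_3 = -226/15.

18.1333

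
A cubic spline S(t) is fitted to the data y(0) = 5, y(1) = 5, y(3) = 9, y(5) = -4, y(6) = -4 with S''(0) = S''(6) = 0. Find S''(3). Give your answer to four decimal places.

Put M_i = S'' at the i-th knot. Here h = (1, 2, 2, 1) and Δ = (0, 2, -13/2, 0), so the interior equations h_(i-1)·M_(i-1) + 2(h_(i-1)+h_i)·M_i + h_i·M_(i+1) = 6(Δ_i − Δ_(i-1)) read
  1·M_0 + 6·M_1 + 2·M_2 = 6(Δ_1 - Δ_0) = 12
  2·M_1 + 8·M_2 + 2·M_3 = 6(Δ_2 - Δ_1) = -51
  2·M_2 + 6·M_3 + 1·M_4 = 6(Δ_3 - Δ_2) = 39
Natural end conditions: M_0 = M_4 = 0.
Forward elimination and back-substitution give M_0 = 0, M_1 = 27/5, M_2 = -51/5, M_3 = 99/10, M_4 = 0.

-10.2000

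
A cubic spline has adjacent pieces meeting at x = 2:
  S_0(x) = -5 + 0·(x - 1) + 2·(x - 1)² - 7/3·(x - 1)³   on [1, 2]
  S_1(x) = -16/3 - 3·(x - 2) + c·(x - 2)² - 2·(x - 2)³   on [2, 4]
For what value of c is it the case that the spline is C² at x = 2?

S_0''(x) = 4 - 14·(x - 1), so S_0''(2) = -10. On the right, S_1''(2) = 2c, so c = -5.

-5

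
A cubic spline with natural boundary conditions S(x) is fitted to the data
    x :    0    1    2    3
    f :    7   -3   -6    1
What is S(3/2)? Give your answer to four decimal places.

-5.7750

Write σ_i for S''(x_i). With h_i = 1, 1, 1 and divided differences Δ_i = -10, -3, 7, the continuity of S' gives the tridiagonal system
  1·σ_0 + 4·σ_1 + 1·σ_2 = 6(Δ_1 - Δ_0) = 42
  1·σ_1 + 4·σ_2 + 1·σ_3 = 6(Δ_2 - Δ_1) = 60
Natural end conditions: σ_0 = σ_3 = 0.
Solving the tridiagonal system: σ_0 = 0, σ_1 = 36/5, σ_2 = 66/5, σ_3 = 0.
On [1, 2], S(x) = -3 - 38/5·(x - 1) + 18/5·(x - 1)² + 1·(x - 1)³.
With (x - 1) = 1/2: S(3/2) = -231/40.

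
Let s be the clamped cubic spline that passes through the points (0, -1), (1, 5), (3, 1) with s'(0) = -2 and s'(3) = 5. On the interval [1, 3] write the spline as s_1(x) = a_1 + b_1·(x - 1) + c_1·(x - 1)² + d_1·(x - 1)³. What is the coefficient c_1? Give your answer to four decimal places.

Write M_i for s''(x_i). With h_i = 1, 2 and divided differences Δ_i = 6, -2, the continuity of s' gives the tridiagonal system
  1·M_0 + 6·M_1 + 2·M_2 = 6(Δ_1 - Δ_0) = -48
Clamped end conditions give two more equations: 2h_0·M_0 + h_0·M_1 = 6(Δ_0 - s'(0)) = 48 and h_1·M_1 + 2h_1·M_2 = 6(s'(3) - Δ_1) = 42.
Solving: M_0 = 103/3, M_1 = -62/3, M_2 = 125/6.
On [1, 3], with s_1(x) = a_1 + b_1·(x - 1) + c_1·(x - 1)² + d_1·(x - 1)³: c_1 = M_1/2 = -31/3, d_1 = (M_2 - M_1)/(6h_1) = 83/24, b_1 = Δ_1 - h_1(2M_1 + M_2)/6 = 29/6.

-10.3333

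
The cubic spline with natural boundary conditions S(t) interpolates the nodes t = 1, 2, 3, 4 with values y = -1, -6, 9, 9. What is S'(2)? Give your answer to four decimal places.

7.6667

Let m_i = S''(x_i). Step sizes h_i = 1, 1, 1; slopes of the chords Δ_i = (y_(i+1) - y_i)/h_i = -5, 15, 0.
  1·m_0 + 4·m_1 + 1·m_2 = 6(Δ_1 - Δ_0) = 120
  1·m_1 + 4·m_2 + 1·m_3 = 6(Δ_2 - Δ_1) = -90
Natural end conditions: m_0 = m_3 = 0.
Solving: m_0 = 0, m_1 = 38, m_2 = -32, m_3 = 0.
On [2, 3], S'(t) = b_1 + 2c_1·(t - 2) + 3d_1·(t - 2)² with b_1 = Δ_1 - h_1(2m_1 + m_2)/6 = 23/3, c_1 = m_1/2 = 19, d_1 = (m_2 - m_1)/(6h_1) = -35/3. So S'(2) = 23/3.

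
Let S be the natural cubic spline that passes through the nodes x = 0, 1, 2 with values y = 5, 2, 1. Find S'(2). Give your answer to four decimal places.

-0.5000

Write M_i for S''(x_i). With h_i = 1, 1 and divided differences Δ_i = -3, -1, the continuity of S' gives the tridiagonal system
  1·M_0 + 4·M_1 + 1·M_2 = 6(Δ_1 - Δ_0) = 12
Natural end conditions: M_0 = M_2 = 0.
Hence M_0 = 0, M_1 = 3, M_2 = 0.
On [1, 2], S'(x) = b_1 + 2c_1·(x - 1) + 3d_1·(x - 1)² with b_1 = Δ_1 - h_1(2M_1 + M_2)/6 = -2, c_1 = M_1/2 = 3/2, d_1 = (M_2 - M_1)/(6h_1) = -1/2. So S'(2) = -1/2.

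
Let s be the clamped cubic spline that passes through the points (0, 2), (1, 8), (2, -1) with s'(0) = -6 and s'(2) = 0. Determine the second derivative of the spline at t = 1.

With σ_i denoting the second derivative at x_i, h_i = 1, 1, and Δ_i = (y_(i+1) − y_i)/h_i = 6, -9:
  1·σ_0 + 4·σ_1 + 1·σ_2 = 6(Δ_1 - Δ_0) = -90
Clamped end conditions give two more equations: 2h_0·σ_0 + h_0·σ_1 = 6(Δ_0 - s'(0)) = 72 and h_1·σ_1 + 2h_1·σ_2 = 6(s'(2) - Δ_1) = 54.
Forward elimination and back-substitution give σ_0 = 123/2, σ_1 = -51, σ_2 = 105/2.

-51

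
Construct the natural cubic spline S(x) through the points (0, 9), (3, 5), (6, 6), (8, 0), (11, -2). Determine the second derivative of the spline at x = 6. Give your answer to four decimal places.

Put M_i = S'' at the i-th knot. Here h = (3, 3, 2, 3) and Δ = (-4/3, 1/3, -3, -2/3), so the interior equations h_(i-1)·M_(i-1) + 2(h_(i-1)+h_i)·M_i + h_i·M_(i+1) = 6(Δ_i − Δ_(i-1)) read
  3·M_0 + 12·M_1 + 3·M_2 = 6(Δ_1 - Δ_0) = 10
  3·M_1 + 10·M_2 + 2·M_3 = 6(Δ_2 - Δ_1) = -20
  2·M_2 + 10·M_3 + 3·M_4 = 6(Δ_3 - Δ_2) = 14
Natural end conditions: M_0 = M_4 = 0.
Hence M_0 = 0, M_1 = 274/177, M_2 = -506/177, M_3 = 349/177, M_4 = 0.

-2.8588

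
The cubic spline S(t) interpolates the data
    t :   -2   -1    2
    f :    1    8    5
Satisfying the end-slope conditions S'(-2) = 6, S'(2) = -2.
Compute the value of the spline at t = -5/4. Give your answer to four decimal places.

6.4141

Put M_i = S'' at the i-th knot. Here h = (1, 3) and Δ = (7, -1), so the interior equations h_(i-1)·M_(i-1) + 2(h_(i-1)+h_i)·M_i + h_i·M_(i+1) = 6(Δ_i − Δ_(i-1)) read
  1·M_0 + 8·M_1 + 3·M_2 = 6(Δ_1 - Δ_0) = -48
Clamped end conditions give two more equations: 2h_0·M_0 + h_0·M_1 = 6(Δ_0 - S'(-2)) = 6 and h_1·M_1 + 2h_1·M_2 = 6(S'(2) - Δ_1) = -6.
Solving the tridiagonal system: M_0 = 7, M_1 = -8, M_2 = 3.
On [-2, -1], S(t) = 1 + 6·(t + 2) + 7/2·(t + 2)² - 5/2·(t + 2)³.
With (t + 2) = 3/4: S(-5/4) = 821/128.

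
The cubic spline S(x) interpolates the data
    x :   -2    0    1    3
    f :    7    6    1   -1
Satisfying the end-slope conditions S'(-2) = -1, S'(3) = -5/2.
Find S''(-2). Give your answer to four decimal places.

Let M_i = S''(x_i). Step sizes h_i = 2, 1, 2; slopes of the chords Δ_i = (y_(i+1) - y_i)/h_i = -1/2, -5, -1.
  2·M_0 + 6·M_1 + 1·M_2 = 6(Δ_1 - Δ_0) = -27
  1·M_1 + 6·M_2 + 2·M_3 = 6(Δ_2 - Δ_1) = 24
Clamped end conditions give two more equations: 2h_0·M_0 + h_0·M_1 = 6(Δ_0 - S'(-2)) = 3 and h_2·M_2 + 2h_2·M_3 = 6(S'(3) - Δ_2) = -9.
Forward elimination and back-substitution give M_0 = 69/16, M_1 = -57/8, M_2 = 57/8, M_3 = -93/16.

4.3125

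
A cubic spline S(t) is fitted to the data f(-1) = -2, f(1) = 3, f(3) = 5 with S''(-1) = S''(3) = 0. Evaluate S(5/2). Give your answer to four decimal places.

4.6758

Put M_i = S'' at the i-th knot. Here h = (2, 2) and Δ = (5/2, 1), so the interior equations h_(i-1)·M_(i-1) + 2(h_(i-1)+h_i)·M_i + h_i·M_(i+1) = 6(Δ_i − Δ_(i-1)) read
  2·M_0 + 8·M_1 + 2·M_2 = 6(Δ_1 - Δ_0) = -9
Natural end conditions: M_0 = M_2 = 0.
Hence M_0 = 0, M_1 = -9/8, M_2 = 0.
On [1, 3], S(t) = 3 + 7/4·(t - 1) - 9/16·(t - 1)² + 3/32·(t - 1)³.
With (t - 1) = 3/2: S(5/2) = 1197/256.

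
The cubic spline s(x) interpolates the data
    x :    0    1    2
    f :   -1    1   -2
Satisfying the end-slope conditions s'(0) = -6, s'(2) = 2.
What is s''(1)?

-23

Write M_i for s''(x_i). With h_i = 1, 1 and divided differences Δ_i = 2, -3, the continuity of s' gives the tridiagonal system
  1·M_0 + 4·M_1 + 1·M_2 = 6(Δ_1 - Δ_0) = -30
Clamped end conditions give two more equations: 2h_0·M_0 + h_0·M_1 = 6(Δ_0 - s'(0)) = 48 and h_1·M_1 + 2h_1·M_2 = 6(s'(2) - Δ_1) = 30.
Solving the tridiagonal system: M_0 = 71/2, M_1 = -23, M_2 = 53/2.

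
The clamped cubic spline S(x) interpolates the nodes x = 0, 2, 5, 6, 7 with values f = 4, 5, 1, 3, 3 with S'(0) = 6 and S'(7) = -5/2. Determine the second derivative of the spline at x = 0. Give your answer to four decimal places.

With M_i denoting the second derivative at x_i, h_i = 2, 3, 1, 1, and Δ_i = (y_(i+1) − y_i)/h_i = 1/2, -4/3, 2, 0:
  2·M_0 + 10·M_1 + 3·M_2 = 6(Δ_1 - Δ_0) = -11
  3·M_1 + 8·M_2 + 1·M_3 = 6(Δ_2 - Δ_1) = 20
  1·M_2 + 4·M_3 + 1·M_4 = 6(Δ_3 - Δ_2) = -12
Clamped end conditions give two more equations: 2h_0·M_0 + h_0·M_1 = 6(Δ_0 - S'(0)) = -33 and h_3·M_3 + 2h_3·M_4 = 6(S'(7) - Δ_3) = -15.
Hence M_0 = -4553/564, M_1 = -50/141, M_2 = 817/282, M_3 = -298/141, M_4 = -1817/282.

-8.0727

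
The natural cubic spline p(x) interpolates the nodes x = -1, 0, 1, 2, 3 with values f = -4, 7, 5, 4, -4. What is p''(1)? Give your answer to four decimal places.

With σ_i denoting the second derivative at x_i, h_i = 1, 1, 1, 1, and Δ_i = (y_(i+1) − y_i)/h_i = 11, -2, -1, -8:
  1·σ_0 + 4·σ_1 + 1·σ_2 = 6(Δ_1 - Δ_0) = -78
  1·σ_1 + 4·σ_2 + 1·σ_3 = 6(Δ_2 - Δ_1) = 6
  1·σ_2 + 4·σ_3 + 1·σ_4 = 6(Δ_3 - Δ_2) = -42
Natural end conditions: σ_0 = σ_4 = 0.
Forward elimination and back-substitution give σ_0 = 0, σ_1 = -309/14, σ_2 = 72/7, σ_3 = -183/14, σ_4 = 0.

10.2857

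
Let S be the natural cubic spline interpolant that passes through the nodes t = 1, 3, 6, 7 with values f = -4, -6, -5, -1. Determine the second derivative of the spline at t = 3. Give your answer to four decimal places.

-0.0282

With m_i denoting the second derivative at x_i, h_i = 2, 3, 1, and Δ_i = (y_(i+1) − y_i)/h_i = -1, 1/3, 4:
  2·m_0 + 10·m_1 + 3·m_2 = 6(Δ_1 - Δ_0) = 8
  3·m_1 + 8·m_2 + 1·m_3 = 6(Δ_2 - Δ_1) = 22
Natural end conditions: m_0 = m_3 = 0.
Solving the tridiagonal system: m_0 = 0, m_1 = -2/71, m_2 = 196/71, m_3 = 0.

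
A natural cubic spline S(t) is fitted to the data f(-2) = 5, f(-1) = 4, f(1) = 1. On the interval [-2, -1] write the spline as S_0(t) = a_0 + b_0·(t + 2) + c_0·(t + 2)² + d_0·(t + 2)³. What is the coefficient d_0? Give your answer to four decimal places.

-0.0833

Let σ_i = S''(x_i). Step sizes h_i = 1, 2; slopes of the chords Δ_i = (y_(i+1) - y_i)/h_i = -1, -3/2.
  1·σ_0 + 6·σ_1 + 2·σ_2 = 6(Δ_1 - Δ_0) = -3
Natural end conditions: σ_0 = σ_2 = 0.
Forward elimination and back-substitution give σ_0 = 0, σ_1 = -1/2, σ_2 = 0.
On [-2, -1], with S_0(t) = a_0 + b_0·(t + 2) + c_0·(t + 2)² + d_0·(t + 2)³: c_0 = σ_0/2 = 0, d_0 = (σ_1 - σ_0)/(6h_0) = -1/12, b_0 = Δ_0 - h_0(2σ_0 + σ_1)/6 = -11/12.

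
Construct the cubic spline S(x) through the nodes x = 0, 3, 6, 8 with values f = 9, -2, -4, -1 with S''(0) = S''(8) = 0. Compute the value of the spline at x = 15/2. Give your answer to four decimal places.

Put m_i = S'' at the i-th knot. Here h = (3, 3, 2) and Δ = (-11/3, -2/3, 3/2), so the interior equations h_(i-1)·m_(i-1) + 2(h_(i-1)+h_i)·m_i + h_i·m_(i+1) = 6(Δ_i − Δ_(i-1)) read
  3·m_0 + 12·m_1 + 3·m_2 = 6(Δ_1 - Δ_0) = 18
  3·m_1 + 10·m_2 + 2·m_3 = 6(Δ_2 - Δ_1) = 13
Natural end conditions: m_0 = m_3 = 0.
Solving: m_0 = 0, m_1 = 47/37, m_2 = 34/37, m_3 = 0.
On [6, 8], S(x) = -4 + 197/222·(x - 6) + 17/37·(x - 6)² - 17/222·(x - 6)³.
With (x - 6) = 3/2: S(15/2) = -1121/592.

-1.8936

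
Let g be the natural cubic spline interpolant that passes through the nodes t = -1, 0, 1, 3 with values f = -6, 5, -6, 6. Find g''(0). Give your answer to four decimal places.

Put M_i = g'' at the i-th knot. Here h = (1, 1, 2) and Δ = (11, -11, 6), so the interior equations h_(i-1)·M_(i-1) + 2(h_(i-1)+h_i)·M_i + h_i·M_(i+1) = 6(Δ_i − Δ_(i-1)) read
  1·M_0 + 4·M_1 + 1·M_2 = 6(Δ_1 - Δ_0) = -132
  1·M_1 + 6·M_2 + 2·M_3 = 6(Δ_2 - Δ_1) = 102
Natural end conditions: M_0 = M_3 = 0.
Forward elimination and back-substitution give M_0 = 0, M_1 = -894/23, M_2 = 540/23, M_3 = 0.

-38.8696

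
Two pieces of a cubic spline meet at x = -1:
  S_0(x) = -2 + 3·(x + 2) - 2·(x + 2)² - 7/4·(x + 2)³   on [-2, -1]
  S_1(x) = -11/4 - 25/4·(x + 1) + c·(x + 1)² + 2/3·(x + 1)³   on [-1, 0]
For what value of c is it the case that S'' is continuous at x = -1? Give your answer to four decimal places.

-7.2500

S_0''(x) = -4 - 21/2·(x + 2), so S_0''(-1) = -29/2. On the right, S_1''(-1) = 2c, so c = -29/4.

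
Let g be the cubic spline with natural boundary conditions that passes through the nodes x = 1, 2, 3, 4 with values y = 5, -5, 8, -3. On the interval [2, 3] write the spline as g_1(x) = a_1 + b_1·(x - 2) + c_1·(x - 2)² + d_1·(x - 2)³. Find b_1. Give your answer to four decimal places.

5.4667

Write M_i for g''(x_i). With h_i = 1, 1, 1 and divided differences Δ_i = -10, 13, -11, the continuity of g' gives the tridiagonal system
  1·M_0 + 4·M_1 + 1·M_2 = 6(Δ_1 - Δ_0) = 138
  1·M_1 + 4·M_2 + 1·M_3 = 6(Δ_2 - Δ_1) = -144
Natural end conditions: M_0 = M_3 = 0.
Solving: M_0 = 0, M_1 = 232/5, M_2 = -238/5, M_3 = 0.
On [2, 3], with g_1(x) = a_1 + b_1·(x - 2) + c_1·(x - 2)² + d_1·(x - 2)³: c_1 = M_1/2 = 116/5, d_1 = (M_2 - M_1)/(6h_1) = -47/3, b_1 = Δ_1 - h_1(2M_1 + M_2)/6 = 82/15.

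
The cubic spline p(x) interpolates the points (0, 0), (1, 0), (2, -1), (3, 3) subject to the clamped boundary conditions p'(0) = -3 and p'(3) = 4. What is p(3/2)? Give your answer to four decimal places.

With σ_i denoting the second derivative at x_i, h_i = 1, 1, 1, and Δ_i = (y_(i+1) − y_i)/h_i = 0, -1, 4:
  1·σ_0 + 4·σ_1 + 1·σ_2 = 6(Δ_1 - Δ_0) = -6
  1·σ_1 + 4·σ_2 + 1·σ_3 = 6(Δ_2 - Δ_1) = 30
Clamped end conditions give two more equations: 2h_0·σ_0 + h_0·σ_1 = 6(Δ_0 - p'(0)) = 18 and h_2·σ_2 + 2h_2·σ_3 = 6(p'(3) - Δ_2) = 0.
Solving the tridiagonal system: σ_0 = 38/3, σ_1 = -22/3, σ_2 = 32/3, σ_3 = -16/3.
On [1, 2], p(x) = 0 - 1/3·(x - 1) - 11/3·(x - 1)² + 3·(x - 1)³.
With (x - 1) = 1/2: p(3/2) = -17/24.

-0.7083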